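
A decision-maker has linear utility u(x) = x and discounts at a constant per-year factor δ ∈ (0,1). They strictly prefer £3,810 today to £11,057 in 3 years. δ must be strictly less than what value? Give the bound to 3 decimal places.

Under u(x) = x this choice says 3810 > δ^3·11057.
Hence δ^3 < 3810/11057 = 0.34458, and x ↦ x^(1/3) is increasing on (0,∞).
δ < (3810/11057)^(1/3) ≈ 0.701.

δ < 0.701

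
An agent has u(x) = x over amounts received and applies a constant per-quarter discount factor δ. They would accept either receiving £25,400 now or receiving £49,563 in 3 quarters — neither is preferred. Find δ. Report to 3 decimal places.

The payoff in 3 quarters is discounted by δ^3, so u(25400) = δ^3·u(49563) and δ^3 = u(25400)/u(49563).
With u(x) = x: δ^3 = 25400/49563 = 0.51248.
Taking the cube root: δ = 0.51248^(1/3) ≈ 0.800.

δ ≈ 0.800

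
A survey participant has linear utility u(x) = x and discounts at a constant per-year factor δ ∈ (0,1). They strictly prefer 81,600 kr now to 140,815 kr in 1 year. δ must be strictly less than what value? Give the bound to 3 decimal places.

Under u(x) = x this choice says 81600 > δ·140815.
So δ < 81600/140815 = 0.57948.

δ < 0.579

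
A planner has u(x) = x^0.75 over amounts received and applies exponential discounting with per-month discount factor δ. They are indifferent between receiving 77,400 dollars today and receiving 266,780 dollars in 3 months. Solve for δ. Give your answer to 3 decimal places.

Indifference means u(77400) = δ^3 · u(266780), so δ^3 = u(77400)/u(266780).
Since u(x) = x^0.75, δ^3 = (77400/266780)^0.75 = 0.29013^0.75 = 0.39531.
Taking the cube root: δ = 0.39531^(1/3) ≈ 0.734.

δ ≈ 0.734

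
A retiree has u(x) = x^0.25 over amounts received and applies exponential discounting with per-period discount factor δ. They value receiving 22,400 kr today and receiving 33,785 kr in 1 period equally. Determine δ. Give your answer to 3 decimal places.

δ ≈ 0.902

Indifference means u(22400) = δ · u(33785), so δ = u(22400)/u(33785).
Since u(x) = x^0.25, δ = (22400/33785)^0.25 = 0.66302^0.25 = 0.90236.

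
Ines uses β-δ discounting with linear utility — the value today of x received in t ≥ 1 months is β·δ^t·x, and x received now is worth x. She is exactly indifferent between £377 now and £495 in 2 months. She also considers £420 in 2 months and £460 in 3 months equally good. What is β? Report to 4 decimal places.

β ≈ 0.9136

Both payoffs in the second observation are in the future, so β drops out: δ^2·420 = δ^3·460 ⇒ δ = 420/460 = 0.91304.
Substituting δ into 377 = β·δ^2·495: β = 377/(412.656) ≈ 0.9136.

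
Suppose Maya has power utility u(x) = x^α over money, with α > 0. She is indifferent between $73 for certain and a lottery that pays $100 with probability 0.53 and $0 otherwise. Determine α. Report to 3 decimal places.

α ≈ 2.017

The lottery's expected utility is 0.53·u(100) + 0.47·u(0) = 0.53·100^α (since u(0) = 0 for α > 0).
Setting u(73) equal to that: 73^α = 0.53·100^α ⇒ (73/100)^α = 0.53.
Take logs: α = ln 0.53 / ln(73/100) ≈ 2.01734.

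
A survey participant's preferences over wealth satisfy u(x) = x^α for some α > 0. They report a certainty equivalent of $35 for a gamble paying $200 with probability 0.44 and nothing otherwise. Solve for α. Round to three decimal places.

The lottery's expected utility is 0.44·u(200) + 0.56·u(0) = 0.44·200^α (since u(0) = 0 for α > 0).
Equating: 35^α = 0.44·200^α, i.e. 0.1750^α = 0.44.
Take logs: α = ln 0.44 / ln(35/200) ≈ 0.47102.

α ≈ 0.471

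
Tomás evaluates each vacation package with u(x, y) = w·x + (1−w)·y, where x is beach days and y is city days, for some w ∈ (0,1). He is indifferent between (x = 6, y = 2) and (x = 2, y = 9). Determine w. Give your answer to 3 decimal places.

w = 0.636

u(6,2) = u(2,9) means w·6 + (1−w)·2 = w·2 + (1−w)·9.
w·(6−2) = (1−w)·(9−2), i.e. w·4 = (1−w)·7.
Hence w = 7/(4+7) = 7/11 = 0.636.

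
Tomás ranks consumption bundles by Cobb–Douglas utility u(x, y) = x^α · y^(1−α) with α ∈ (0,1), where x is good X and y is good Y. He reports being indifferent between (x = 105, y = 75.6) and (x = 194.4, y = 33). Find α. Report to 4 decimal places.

Indifference: 105^α · 75.6^(1−α) = 194.4^α · 33^(1−α).
Taking logs: α·ln 105 + (1−α)·ln 75.6 = α·ln 194.4 + (1−α)·ln 33, i.e. α·-0.6159575 = (1−α)·-0.8289487.
Thus α·(-1.4449062) = -0.8289487, so α = -0.8289487/-1.4449062 ≈ 0.5737.

α ≈ 0.5737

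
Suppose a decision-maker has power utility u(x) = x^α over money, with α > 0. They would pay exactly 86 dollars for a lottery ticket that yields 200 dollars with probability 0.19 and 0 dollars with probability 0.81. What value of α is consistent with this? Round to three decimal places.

Since u(0) = 0, the lottery's EU is 0.19·200^α.
Setting u(86) equal to that: 86^α = 0.19·200^α ⇒ (86/200)^α = 0.19.
Taking logs: α·ln(86/200) = ln(0.19), so α = -1.660731 / -0.843970 ≈ 1.968.

α ≈ 1.968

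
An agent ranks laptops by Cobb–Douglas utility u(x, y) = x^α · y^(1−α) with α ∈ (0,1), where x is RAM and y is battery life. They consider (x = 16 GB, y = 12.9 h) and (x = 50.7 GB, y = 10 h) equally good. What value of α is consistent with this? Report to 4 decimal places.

Set the two utilities equal: 16^α·12.9^(1−α) = 50.7^α·10^(1−α).
Rearrange to (16/50.7)^α = (10/12.9)^(1−α) and take logs: α·-1.1533372 = (1−α)·-0.2546422.
With A = -1.1533372 and B = -0.2546422: α·A = (1−α)·B, so α = B/(A+B) = -0.2546422/-1.4079794 ≈ 0.1809.

α ≈ 0.1809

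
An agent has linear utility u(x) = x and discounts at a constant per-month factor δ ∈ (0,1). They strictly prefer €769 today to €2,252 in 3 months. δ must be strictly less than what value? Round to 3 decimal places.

δ < 0.699

The preference means 769 > δ^3·2252.
So δ^3 < 769/2252 = 0.34147; taking the cube root of both positive sides preserves the inequality.
δ < (769/2252)^(1/3) ≈ 0.699.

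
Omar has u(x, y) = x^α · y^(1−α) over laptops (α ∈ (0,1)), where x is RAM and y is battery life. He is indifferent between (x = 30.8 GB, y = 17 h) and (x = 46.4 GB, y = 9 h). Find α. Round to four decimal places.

Set the two utilities equal: 30.8^α·17^(1−α) = 46.4^α·9^(1−α).
Taking logs: α·ln 30.8 + (1−α)·ln 17 = α·ln 46.4 + (1−α)·ln 9, i.e. α·-0.4097848 = (1−α)·-0.6359888.
So α/(1−α) = (-0.6359888)/(-0.4097848) = 1.5520068, and α = 1.5520068/2.5520068 ≈ 0.6082.

α ≈ 0.6082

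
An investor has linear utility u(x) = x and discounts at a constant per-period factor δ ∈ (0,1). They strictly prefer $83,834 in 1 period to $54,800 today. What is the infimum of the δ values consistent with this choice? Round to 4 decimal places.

δ > 0.6537

Under u(x) = x this choice says 54800 < δ·83834.
So δ > 54800/83834 = 0.65367.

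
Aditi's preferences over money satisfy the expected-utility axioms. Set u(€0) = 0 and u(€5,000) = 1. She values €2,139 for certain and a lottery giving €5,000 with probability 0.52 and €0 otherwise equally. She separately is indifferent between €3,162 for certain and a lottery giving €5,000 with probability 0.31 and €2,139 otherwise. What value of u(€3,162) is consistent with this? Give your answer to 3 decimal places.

From the first indifference, u(€2,139) = 0.52·u(€5,000) + 0.48·u(€0) = 0.52·1 + 0.48·0 = 0.52.
Chaining: u(€3,162) = 0.31·1.00 + 0.69·0.52 = 0.6688.

0.669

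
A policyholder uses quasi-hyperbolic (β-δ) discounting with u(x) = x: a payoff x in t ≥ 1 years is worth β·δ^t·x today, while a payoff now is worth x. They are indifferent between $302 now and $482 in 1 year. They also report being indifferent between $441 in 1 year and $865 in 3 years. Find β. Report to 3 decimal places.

Both payoffs in the second observation are in the future, so β drops out: δ^1·441 = δ^3·865 ⇒ δ^2 = 441/865 = 0.50983, so δ = 0.71402.
Substituting δ into 302 = β·δ·482: β = 302/(344.158) ≈ 0.878.

β ≈ 0.878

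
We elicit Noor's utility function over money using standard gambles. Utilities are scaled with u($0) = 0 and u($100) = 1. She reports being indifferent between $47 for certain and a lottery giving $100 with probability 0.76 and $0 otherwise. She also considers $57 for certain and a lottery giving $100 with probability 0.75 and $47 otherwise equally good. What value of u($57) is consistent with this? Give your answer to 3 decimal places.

0.940

The first gamble pins u($47): it must equal 0.76·1 + 0.24·0 = 0.76.
The second indifference gives u($57) = 0.75·u($100) + 0.25·u($47) = 0.75·1.00 + 0.25·0.76 = 0.9400.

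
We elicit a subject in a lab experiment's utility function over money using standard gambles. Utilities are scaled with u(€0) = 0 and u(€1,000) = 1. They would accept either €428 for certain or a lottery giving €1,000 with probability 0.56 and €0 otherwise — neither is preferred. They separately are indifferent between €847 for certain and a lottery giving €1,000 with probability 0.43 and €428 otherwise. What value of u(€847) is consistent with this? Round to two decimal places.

0.75

From the first indifference, u(€428) = 0.56·u(€1,000) + 0.44·u(€0) = 0.56·1 + 0.44·0 = 0.56.
The second indifference gives u(€847) = 0.43·u(€1,000) + 0.57·u(€428) = 0.43·1.00 + 0.57·0.56 = 0.7492.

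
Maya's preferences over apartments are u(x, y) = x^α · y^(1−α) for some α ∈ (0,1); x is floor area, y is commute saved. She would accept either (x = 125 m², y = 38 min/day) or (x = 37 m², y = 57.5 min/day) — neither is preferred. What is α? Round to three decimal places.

α ≈ 0.254

Set the two utilities equal: 125^α·38^(1−α) = 37^α·57.5^(1−α).
(125/37)^α = (57.5/38)^(1−α); take logs: α·ln(125/37) = (1−α)·ln(57.5/38), i.e. α·1.217396 = (1−α)·0.414199.
Thus α·(1.631595) = 0.414199, so α = 0.414199/1.631595 ≈ 0.254.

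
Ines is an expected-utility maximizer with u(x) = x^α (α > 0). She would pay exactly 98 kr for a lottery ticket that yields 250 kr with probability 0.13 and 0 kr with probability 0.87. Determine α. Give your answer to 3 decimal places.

α ≈ 2.179

The lottery's expected utility is 0.13·u(250) + 0.87·u(0) = 0.13·250^α (since u(0) = 0 for α > 0).
Equating: 98^α = 0.13·250^α, i.e. 0.3920^α = 0.13.
Take logs: α = ln 0.13 / ln(98/250) ≈ 2.17857.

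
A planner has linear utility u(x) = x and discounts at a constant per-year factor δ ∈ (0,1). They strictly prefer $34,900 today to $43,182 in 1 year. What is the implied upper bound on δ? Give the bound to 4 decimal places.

δ < 0.8082

Under u(x) = x this choice says 34900 > δ·43182.
So δ < 34900/43182 = 0.80821.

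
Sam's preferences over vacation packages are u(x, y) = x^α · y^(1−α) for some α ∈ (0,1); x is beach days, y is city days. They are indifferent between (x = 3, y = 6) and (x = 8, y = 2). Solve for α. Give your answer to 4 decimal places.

Set the two utilities equal: 3^α·6^(1−α) = 8^α·2^(1−α).
Taking logs: α·ln 3 + (1−α)·ln 6 = α·ln 8 + (1−α)·ln 2, i.e. α·-0.9808293 = (1−α)·-1.0986123.
With A = -0.9808293 and B = -1.0986123: α·A = (1−α)·B, so α = B/(A+B) = -1.0986123/-2.0794416 ≈ 0.5283.

α ≈ 0.5283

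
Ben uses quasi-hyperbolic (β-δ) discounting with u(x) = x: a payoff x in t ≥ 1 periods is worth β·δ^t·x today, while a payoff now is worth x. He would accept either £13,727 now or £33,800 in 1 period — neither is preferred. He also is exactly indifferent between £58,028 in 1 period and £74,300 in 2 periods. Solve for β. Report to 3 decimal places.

β ≈ 0.520

The second indifference involves only future payoffs, so β cancels: β·δ^1·58028 = β·δ^2·74300, giving δ = 58028/74300 = 0.78100.
The first indifference: 13727 = β·δ·33800, so β = 13727/(δ·33800) = 13727/(0.78100·33800) ≈ 0.520.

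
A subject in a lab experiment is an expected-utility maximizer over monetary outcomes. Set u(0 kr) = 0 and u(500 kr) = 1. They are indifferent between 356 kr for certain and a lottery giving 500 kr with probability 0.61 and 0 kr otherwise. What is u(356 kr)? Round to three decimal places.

The indifference gives u(356 kr) = 0.61·u(500 kr) + 0.39·u(0 kr) = 0.61·1 + 0.39·0 = 0.61.

0.610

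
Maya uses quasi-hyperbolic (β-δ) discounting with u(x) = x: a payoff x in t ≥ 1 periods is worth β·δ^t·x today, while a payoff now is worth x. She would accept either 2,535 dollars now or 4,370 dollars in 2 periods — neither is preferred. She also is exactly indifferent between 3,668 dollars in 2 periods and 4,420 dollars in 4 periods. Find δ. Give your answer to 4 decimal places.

From the later pair, β·δ^2·3668 = β·δ^4·4420; dividing through, δ^2 = 3668/4420 = 0.82986, so δ = 0.91097.

δ ≈ 0.9110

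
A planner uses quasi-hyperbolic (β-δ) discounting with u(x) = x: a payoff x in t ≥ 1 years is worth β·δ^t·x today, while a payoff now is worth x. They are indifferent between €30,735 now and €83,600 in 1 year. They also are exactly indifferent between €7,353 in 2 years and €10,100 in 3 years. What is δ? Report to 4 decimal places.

δ ≈ 0.7280

Both payoffs in the second observation are in the future, so β drops out: δ^2·7353 = δ^3·10100 ⇒ δ = 7353/10100 = 0.72802.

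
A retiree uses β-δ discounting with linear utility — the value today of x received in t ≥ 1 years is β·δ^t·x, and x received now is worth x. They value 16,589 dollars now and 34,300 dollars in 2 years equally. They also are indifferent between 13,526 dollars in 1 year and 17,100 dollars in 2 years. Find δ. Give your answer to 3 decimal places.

δ ≈ 0.791

From the later pair, β·δ^1·13526 = β·δ^2·17100; dividing through, δ = 13526/17100 = 0.79099.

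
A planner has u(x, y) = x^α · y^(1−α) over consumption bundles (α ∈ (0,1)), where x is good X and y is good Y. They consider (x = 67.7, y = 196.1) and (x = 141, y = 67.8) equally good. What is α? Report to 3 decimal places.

Indifference: 67.7^α · 196.1^(1−α) = 141^α · 67.8^(1−α).
(67.7/141)^α = (67.8/196.1)^(1−α); take logs: α·ln(67.7/141) = (1−α)·ln(67.8/196.1), i.e. α·-0.733674 = (1−α)·-1.062063.
With A = -0.733674 and B = -1.062063: α·A = (1−α)·B, so α = B/(A+B) = -1.062063/-1.795737 ≈ 0.591.

α ≈ 0.591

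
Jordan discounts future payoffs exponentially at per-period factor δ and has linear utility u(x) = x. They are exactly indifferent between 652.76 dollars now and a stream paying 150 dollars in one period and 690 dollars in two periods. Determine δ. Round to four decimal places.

Equating present values: 652.76 = 150δ + 690δ².
That is, 690δ² + 150δ − 652.76 = 0, a quadratic in δ.
By the quadratic formula (taking the positive root), δ = (−150 + √1824117.60) / 1380 ≈ 0.8700.

δ ≈ 0.8700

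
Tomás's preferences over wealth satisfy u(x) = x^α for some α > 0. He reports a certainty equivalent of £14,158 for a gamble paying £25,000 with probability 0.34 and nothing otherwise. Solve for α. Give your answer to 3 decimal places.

α ≈ 1.897

The lottery's expected utility is 0.34·u(25000) + 0.66·u(0) = 0.34·25000^α (since u(0) = 0 for α > 0).
Indifference: 14158^α = 0.34·25000^α, so (14158/25000)^α = 0.34.
Taking logs: α·ln(14158/25000) = ln(0.34), so α = -1.078810 / -0.568596 ≈ 1.897.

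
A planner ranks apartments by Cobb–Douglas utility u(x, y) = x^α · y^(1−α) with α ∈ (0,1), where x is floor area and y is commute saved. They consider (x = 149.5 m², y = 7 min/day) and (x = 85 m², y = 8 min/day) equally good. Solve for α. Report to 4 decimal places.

Set the two utilities equal: 149.5^α·7^(1−α) = 85^α·8^(1−α).
(149.5/85)^α = (8/7)^(1−α); take logs: α·ln(149.5/85) = (1−α)·ln(8/7), i.e. α·0.5646451 = (1−α)·0.1335314.
So α/(1−α) = (0.1335314)/(0.5646451) = 0.2364873, and α = 0.2364873/1.2364873 ≈ 0.1913.

α ≈ 0.1913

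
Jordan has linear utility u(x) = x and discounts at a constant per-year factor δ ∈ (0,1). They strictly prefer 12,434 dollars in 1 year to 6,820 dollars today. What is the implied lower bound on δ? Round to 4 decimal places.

δ > 0.5485

Under u(x) = x this choice says 6820 < δ·12434.
So δ > 6820/12434 = 0.54850.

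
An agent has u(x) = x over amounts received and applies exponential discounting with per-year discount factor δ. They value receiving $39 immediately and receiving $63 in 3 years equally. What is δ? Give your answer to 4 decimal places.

Indifference means u(39) = δ^3 · u(63), so δ^3 = u(39)/u(63).
With u(x) = x: δ^3 = 39/63 = 0.61905.
Hence δ = (0.61905)^(1/3) = 0.852265.

δ ≈ 0.8523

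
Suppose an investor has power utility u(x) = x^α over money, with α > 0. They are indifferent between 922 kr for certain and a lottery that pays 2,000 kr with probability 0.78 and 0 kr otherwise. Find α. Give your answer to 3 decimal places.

α ≈ 0.321

Since u(0) = 0, the lottery's EU is 0.78·2000^α.
Equating: 922^α = 0.78·2000^α, i.e. 0.4610^α = 0.78.
α = ln(0.78) / ln(922/2000) = -0.248461/-0.774357 ≈ 0.321.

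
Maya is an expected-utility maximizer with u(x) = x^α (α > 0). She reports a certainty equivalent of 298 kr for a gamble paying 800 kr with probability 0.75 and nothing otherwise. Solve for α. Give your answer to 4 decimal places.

Since u(0) = 0, the lottery's EU is 0.75·800^α.
Setting u(298) equal to that: 298^α = 0.75·800^α ⇒ (298/800)^α = 0.75.
Take logs: α = ln 0.75 / ln(298/800) ≈ 0.291318.

α ≈ 0.2913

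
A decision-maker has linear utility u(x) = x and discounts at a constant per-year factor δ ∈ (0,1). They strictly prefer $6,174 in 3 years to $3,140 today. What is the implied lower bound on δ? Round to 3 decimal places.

δ > 0.798

The preference means 3140 < δ^3·6174.
Dividing by 6174: δ^3 > 0.50858. Both sides are positive, so the cube root keeps the direction.
δ > (3140/6174)^(1/3) ≈ 0.798.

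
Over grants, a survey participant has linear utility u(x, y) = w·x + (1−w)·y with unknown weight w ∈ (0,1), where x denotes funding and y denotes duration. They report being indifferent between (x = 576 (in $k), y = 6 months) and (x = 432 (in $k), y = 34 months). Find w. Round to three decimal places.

u(576,6) = u(432,34) means w·576 + (1−w)·6 = w·432 + (1−w)·34.
Rearranging, 144·w − 28·(1−w) = 0.
So w/(1−w) = 28/144 = 0.1944, giving w = 28/(144+28) = 0.163.

w = 0.163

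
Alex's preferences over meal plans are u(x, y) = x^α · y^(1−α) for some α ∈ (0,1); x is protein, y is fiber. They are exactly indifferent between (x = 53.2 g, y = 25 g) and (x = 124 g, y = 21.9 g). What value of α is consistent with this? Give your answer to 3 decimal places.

The Cobb–Douglas utilities coincide, so 53.2^α·25^(1−α) = 124^α·21.9^(1−α).
Taking logs: α·ln 53.2 + (1−α)·ln 25 = α·ln 124 + (1−α)·ln 21.9, i.e. α·-0.846223 = (1−α)·-0.132389.
Thus α·(-0.978612) = -0.132389, so α = -0.132389/-0.978612 ≈ 0.135.

α ≈ 0.135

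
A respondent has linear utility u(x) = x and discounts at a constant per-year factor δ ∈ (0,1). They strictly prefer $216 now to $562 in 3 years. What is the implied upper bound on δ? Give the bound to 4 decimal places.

Comparing present values: 216 > δ^3·562.
Dividing by 562: δ^3 < 0.38434. Both sides are positive, so the cube root keeps the direction.
δ < 0.38434^(1/3) = 0.7271.

δ < 0.7271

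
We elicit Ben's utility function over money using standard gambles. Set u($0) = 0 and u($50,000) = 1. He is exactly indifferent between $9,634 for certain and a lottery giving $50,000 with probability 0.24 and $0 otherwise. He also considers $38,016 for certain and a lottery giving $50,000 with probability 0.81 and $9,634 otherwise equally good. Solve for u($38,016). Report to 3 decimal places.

First, u($9,634) = 0.24·u($50,000) + 0.76·u($0) = 0.24.
Chaining: u($38,016) = 0.81·1.00 + 0.19·0.24 = 0.8556.

0.856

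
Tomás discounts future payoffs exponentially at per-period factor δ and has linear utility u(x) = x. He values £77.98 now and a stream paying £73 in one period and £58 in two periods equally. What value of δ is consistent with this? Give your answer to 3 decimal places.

Equating present values: 77.98 = 73δ + 58δ².
Rearranged: 58δ² + 73δ − 77.98 = 0.
δ = (−73 + √(73² + 4·58·77.98)) / (2·58) = (−73 + √23420.36) / 116 ≈ 0.690.

δ ≈ 0.690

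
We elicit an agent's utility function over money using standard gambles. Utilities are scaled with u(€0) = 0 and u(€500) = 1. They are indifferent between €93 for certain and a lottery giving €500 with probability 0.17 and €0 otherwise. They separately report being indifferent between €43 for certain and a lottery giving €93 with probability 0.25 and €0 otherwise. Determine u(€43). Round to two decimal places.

First, u(€93) = 0.17·u(€500) + 0.83·u(€0) = 0.17.
Then u(€43) = 0.25·u(€93) + 0.75·u(€0) = 0.25·0.17 + 0.75·0.00 = 0.0425.

0.04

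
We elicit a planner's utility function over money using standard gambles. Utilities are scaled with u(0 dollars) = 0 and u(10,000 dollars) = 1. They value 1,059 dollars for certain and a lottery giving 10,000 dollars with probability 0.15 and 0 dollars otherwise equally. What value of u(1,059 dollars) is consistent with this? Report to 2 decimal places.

0.15

u(1,059 dollars) equals the lottery's expected utility: 0.15·1 + 0.85·0 = 0.15.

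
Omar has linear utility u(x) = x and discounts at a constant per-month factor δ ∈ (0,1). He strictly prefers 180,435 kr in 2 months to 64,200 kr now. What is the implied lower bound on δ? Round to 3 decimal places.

δ > 0.596

The preference means 64200 < δ^2·180435.
So δ^2 > 64200/180435 = 0.35581; taking the square root of both positive sides preserves the inequality.
δ > 0.35581^(1/2) = 0.596.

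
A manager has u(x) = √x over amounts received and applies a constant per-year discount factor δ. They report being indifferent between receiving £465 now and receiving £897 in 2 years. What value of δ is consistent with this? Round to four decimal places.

δ ≈ 0.8485

Equating discounted utilities: u(465) = δ^2·u(897) ⇒ δ^2 = u(465)/u(897).
With u(x) = √x: δ^2 = √465/√897 = √(465/897) = 0.72000.
Taking the square root: δ = 0.72000^(1/2) ≈ 0.8485.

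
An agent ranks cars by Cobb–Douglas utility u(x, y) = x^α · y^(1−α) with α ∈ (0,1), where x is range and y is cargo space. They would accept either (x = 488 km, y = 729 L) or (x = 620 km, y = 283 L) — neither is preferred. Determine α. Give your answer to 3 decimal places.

Indifference: 488^α · 729^(1−α) = 620^α · 283^(1−α).
Rearrange to (488/620)^α = (283/729)^(1−α) and take logs: α·-0.239404 = (1−α)·-0.946227.
Thus α·(-1.185631) = -0.946227, so α = -0.946227/-1.185631 ≈ 0.798.

α ≈ 0.798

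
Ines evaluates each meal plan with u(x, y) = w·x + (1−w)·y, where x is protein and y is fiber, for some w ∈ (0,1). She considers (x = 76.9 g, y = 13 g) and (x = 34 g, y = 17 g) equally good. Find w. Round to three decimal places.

w = 0.085

Equating utilities: w·76.9 + (1−w)·13 = w·34 + (1−w)·17.
w·(76.9−34) = (1−w)·(17−13), i.e. w·42.9 = (1−w)·4.
So w/(1−w) = 4/42.9 = 0.0932, giving w = 4/(42.9+4) = 0.085.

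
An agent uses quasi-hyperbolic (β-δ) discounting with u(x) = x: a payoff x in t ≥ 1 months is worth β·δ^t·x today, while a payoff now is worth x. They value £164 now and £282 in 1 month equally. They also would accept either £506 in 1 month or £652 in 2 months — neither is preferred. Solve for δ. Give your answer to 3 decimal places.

δ ≈ 0.776

Both payoffs in the second observation are in the future, so β drops out: δ^1·506 = δ^2·652 ⇒ δ = 506/652 = 0.77607.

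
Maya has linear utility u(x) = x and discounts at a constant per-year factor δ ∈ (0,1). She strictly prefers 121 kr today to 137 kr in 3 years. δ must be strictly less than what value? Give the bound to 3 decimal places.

δ < 0.959

The preference means 121 > δ^3·137.
Dividing by 137: δ^3 < 0.88321. Both sides are positive, so the cube root keeps the direction.
δ < 0.88321^(1/3) = 0.959.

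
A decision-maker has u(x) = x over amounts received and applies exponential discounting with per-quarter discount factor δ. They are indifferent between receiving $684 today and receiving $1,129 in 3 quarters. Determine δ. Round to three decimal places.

Indifference means u(684) = δ^3 · u(1129), so δ^3 = u(684)/u(1129).
With u(x) = x: δ^3 = 684/1129 = 0.60585.
Hence δ = (0.60585)^(1/3) = 0.84616.

δ ≈ 0.846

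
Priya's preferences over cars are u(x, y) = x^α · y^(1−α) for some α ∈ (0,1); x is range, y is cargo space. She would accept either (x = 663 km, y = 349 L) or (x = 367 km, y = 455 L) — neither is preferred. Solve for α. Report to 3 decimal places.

Set the two utilities equal: 663^α·349^(1−α) = 367^α·455^(1−α).
Taking logs: α·ln 663 + (1−α)·ln 349 = α·ln 367 + (1−α)·ln 455, i.e. α·0.591413 = (1−α)·0.265225.
Thus α·(0.856638) = 0.265225, so α = 0.265225/0.856638 ≈ 0.310.

α ≈ 0.310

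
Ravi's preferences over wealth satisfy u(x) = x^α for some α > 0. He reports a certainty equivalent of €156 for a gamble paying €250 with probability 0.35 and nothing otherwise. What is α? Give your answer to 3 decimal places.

α ≈ 2.226

EU(lottery) = 0.35·250^α + 0.65·0 = 0.35·250^α.
Setting u(156) equal to that: 156^α = 0.35·250^α ⇒ (156/250)^α = 0.35.
Taking logs: α·ln(156/250) = ln(0.35), so α = -1.049822 / -0.471605 ≈ 2.226.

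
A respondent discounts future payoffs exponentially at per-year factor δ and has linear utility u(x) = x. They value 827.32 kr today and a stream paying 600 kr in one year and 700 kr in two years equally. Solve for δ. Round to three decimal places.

δ ≈ 0.740

The stream is worth 600δ + 700δ² today, so 600δ + 700δ² = 827.32.
That is, 700δ² + 600δ − 827.32 = 0, a quadratic in δ.
δ = (−600 + √(600² + 4·700·827.32)) / (2·700) = (−600 + √2676496.00) / 1400 ≈ 0.740.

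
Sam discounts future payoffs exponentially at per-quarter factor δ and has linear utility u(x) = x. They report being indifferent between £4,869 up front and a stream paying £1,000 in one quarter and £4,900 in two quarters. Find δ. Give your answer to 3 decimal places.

δ ≈ 0.900

Present value of the stream is 1000·δ + 4900·δ². Indifference gives 1000δ + 4900δ² = 4869.
So 4900δ² + 1000δ − 4869 = 0.
δ = (−1000 + √(1000² + 4·4900·4869)) / (2·4900) = (−1000 + √96432400.00) / 9800 ≈ 0.900.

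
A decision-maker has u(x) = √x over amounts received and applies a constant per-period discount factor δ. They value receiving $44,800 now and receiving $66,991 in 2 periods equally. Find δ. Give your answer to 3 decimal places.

δ ≈ 0.904

Indifference means u(44800) = δ^2 · u(66991), so δ^2 = u(44800)/u(66991).
Since u(x) = √x, δ^2 = √(44800/66991) = 0.81777.
Hence δ = (0.81777)^(1/2) = 0.90431.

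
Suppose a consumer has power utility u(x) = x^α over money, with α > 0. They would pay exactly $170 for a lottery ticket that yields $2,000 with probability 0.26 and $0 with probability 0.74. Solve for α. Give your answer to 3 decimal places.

Since u(0) = 0, the lottery's EU is 0.26·2000^α.
Indifference: 170^α = 0.26·2000^α, so (170/2000)^α = 0.26.
α = ln(0.26) / ln(170/2000) = -1.347074/-2.465104 ≈ 0.546.

α ≈ 0.546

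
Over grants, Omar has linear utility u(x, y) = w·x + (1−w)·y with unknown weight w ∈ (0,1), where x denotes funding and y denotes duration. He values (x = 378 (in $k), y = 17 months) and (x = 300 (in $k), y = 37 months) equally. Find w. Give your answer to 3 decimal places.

w = 0.204

u(378,17) = u(300,37) means w·378 + (1−w)·17 = w·300 + (1−w)·37.
Rearranging, 78·w − 20·(1−w) = 0.
The marginal rate of substitution is 20/78, so w = 20/(78+20) = 0.204.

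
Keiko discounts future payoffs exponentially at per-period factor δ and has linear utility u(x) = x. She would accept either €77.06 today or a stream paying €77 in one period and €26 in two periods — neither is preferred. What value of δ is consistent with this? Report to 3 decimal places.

δ ≈ 0.790

The stream is worth 77δ + 26δ² today, so 77δ + 26δ² = 77.06.
That is, 26δ² + 77δ − 77.06 = 0, a quadratic in δ.
By the quadratic formula (taking the positive root), δ = (−77 + √13943.24) / 52 ≈ 0.790.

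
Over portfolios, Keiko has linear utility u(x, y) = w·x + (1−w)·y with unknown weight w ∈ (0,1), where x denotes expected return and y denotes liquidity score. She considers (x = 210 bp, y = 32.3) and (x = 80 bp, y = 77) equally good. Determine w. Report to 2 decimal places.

w = 0.26

Equating utilities: w·210 + (1−w)·32.3 = w·80 + (1−w)·77.
w·(210−80) = (1−w)·(77−32.3), i.e. w·130 = (1−w)·44.7.
So w/(1−w) = 44.7/130 = 0.3438, giving w = 44.7/(130+44.7) = 0.26.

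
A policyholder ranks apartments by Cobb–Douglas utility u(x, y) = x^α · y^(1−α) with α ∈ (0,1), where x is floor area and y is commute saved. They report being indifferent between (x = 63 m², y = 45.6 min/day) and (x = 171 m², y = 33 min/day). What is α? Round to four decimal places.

Set the two utilities equal: 63^α·45.6^(1−α) = 171^α·33^(1−α).
(63/171)^α = (33/45.6)^(1−α); take logs: α·ln(63/171) = (1−α)·ln(33/45.6), i.e. α·-0.9985288 = (1−α)·-0.3234002.
Thus α·(-1.3219290) = -0.3234002, so α = -0.3234002/-1.3219290 ≈ 0.2446.

α ≈ 0.2446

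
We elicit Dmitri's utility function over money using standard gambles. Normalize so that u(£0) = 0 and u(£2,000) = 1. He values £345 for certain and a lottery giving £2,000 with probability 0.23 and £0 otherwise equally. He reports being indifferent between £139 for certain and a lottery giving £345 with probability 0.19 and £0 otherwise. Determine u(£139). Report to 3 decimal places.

First, u(£345) = 0.23·u(£2,000) + 0.77·u(£0) = 0.23.
Chaining: u(£139) = 0.19·0.23 + 0.81·0.00 = 0.0437.

0.044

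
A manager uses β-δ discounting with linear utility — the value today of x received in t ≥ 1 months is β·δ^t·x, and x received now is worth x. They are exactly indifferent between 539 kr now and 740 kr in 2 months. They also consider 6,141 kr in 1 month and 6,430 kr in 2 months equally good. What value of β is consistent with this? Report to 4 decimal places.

From the later pair, β·δ^1·6141 = β·δ^2·6430; dividing through, δ = 6141/6430 = 0.95505.
Substituting δ into 539 = β·δ^2·740: β = 539/(674.975) ≈ 0.7985.

β ≈ 0.7985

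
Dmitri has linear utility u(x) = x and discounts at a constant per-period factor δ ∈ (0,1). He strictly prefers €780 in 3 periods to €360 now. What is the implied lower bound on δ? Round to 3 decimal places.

δ > 0.773

Under u(x) = x this choice says 360 < δ^3·780.
Dividing by 780: δ^3 > 0.46154. Both sides are positive, so the cube root keeps the direction.
δ > (360/780)^(1/3) ≈ 0.773.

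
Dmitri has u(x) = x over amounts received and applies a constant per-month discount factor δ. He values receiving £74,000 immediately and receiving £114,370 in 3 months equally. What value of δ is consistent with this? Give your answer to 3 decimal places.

δ ≈ 0.865

Equating discounted utilities: u(74000) = δ^3·u(114370) ⇒ δ^3 = u(74000)/u(114370).
With u(x) = x: δ^3 = 74000/114370 = 0.64702.
So δ = 0.64702^(1/3) ≈ 0.865.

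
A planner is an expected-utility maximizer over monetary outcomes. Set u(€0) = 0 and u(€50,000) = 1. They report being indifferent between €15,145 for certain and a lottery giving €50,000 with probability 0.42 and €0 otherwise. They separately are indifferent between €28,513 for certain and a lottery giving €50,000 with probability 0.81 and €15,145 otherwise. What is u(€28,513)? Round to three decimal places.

0.890

From the first indifference, u(€15,145) = 0.42·u(€50,000) + 0.58·u(€0) = 0.42·1 + 0.58·0 = 0.42.
Then u(€28,513) = 0.81·u(€50,000) + 0.19·u(€15,145) = 0.81·1.00 + 0.19·0.42 = 0.8898.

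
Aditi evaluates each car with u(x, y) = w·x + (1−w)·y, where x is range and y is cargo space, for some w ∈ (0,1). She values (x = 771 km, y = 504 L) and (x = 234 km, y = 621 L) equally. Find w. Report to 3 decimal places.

w = 0.179

u(771,504) = u(234,621) means w·771 + (1−w)·504 = w·234 + (1−w)·621.
Rearranging, 537·w − 117·(1−w) = 0.
The marginal rate of substitution is 117/537, so w = 117/(537+117) = 0.179.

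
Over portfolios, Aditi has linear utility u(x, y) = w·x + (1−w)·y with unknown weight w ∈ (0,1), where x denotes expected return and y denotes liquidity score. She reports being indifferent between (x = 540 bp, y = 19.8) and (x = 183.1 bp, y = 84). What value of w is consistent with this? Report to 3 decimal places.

w = 0.152

Indifference: w·540 + (1−w)·19.8 = w·183.1 + (1−w)·84.
Rearranging, 356.9·w − 64.2·(1−w) = 0.
The marginal rate of substitution is 64.2/356.9, so w = 64.2/(356.9+64.2) = 0.152.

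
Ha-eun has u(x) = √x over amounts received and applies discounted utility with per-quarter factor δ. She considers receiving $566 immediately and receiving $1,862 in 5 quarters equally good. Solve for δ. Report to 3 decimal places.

δ ≈ 0.888

The payoff in 5 quarters is discounted by δ^5, so u(566) = δ^5·u(1862) and δ^5 = u(566)/u(1862).
Since u(x) = √x, δ^5 = √(566/1862) = 0.55134.
So δ = 0.55134^(1/5) ≈ 0.888.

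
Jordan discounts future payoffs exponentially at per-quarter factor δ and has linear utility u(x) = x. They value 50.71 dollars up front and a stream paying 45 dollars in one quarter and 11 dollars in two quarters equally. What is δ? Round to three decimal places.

δ ≈ 0.920

The stream is worth 45δ + 11δ² today, so 45δ + 11δ² = 50.71.
That is, 11δ² + 45δ − 50.71 = 0, a quadratic in δ.
By the quadratic formula (taking the positive root), δ = (−45 + √4256.24) / 22 ≈ 0.920.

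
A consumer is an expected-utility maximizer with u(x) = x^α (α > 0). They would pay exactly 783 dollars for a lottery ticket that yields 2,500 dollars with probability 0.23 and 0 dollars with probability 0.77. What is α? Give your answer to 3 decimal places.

Since u(0) = 0, the lottery's EU is 0.23·2500^α.
Equating: 783^α = 0.23·2500^α, i.e. 0.3132^α = 0.23.
Take logs: α = ln 0.23 / ln(783/2500) ≈ 1.26597.

α ≈ 1.266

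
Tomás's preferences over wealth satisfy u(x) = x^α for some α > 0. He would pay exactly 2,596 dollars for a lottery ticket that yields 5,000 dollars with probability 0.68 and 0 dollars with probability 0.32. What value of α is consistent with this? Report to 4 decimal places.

The lottery's expected utility is 0.68·u(5000) + 0.32·u(0) = 0.68·5000^α (since u(0) = 0 for α > 0).
Setting u(2596) equal to that: 2596^α = 0.68·5000^α ⇒ (2596/5000)^α = 0.68.
Taking logs: α·ln(2596/5000) = ln(0.68), so α = -0.3856625 / -0.6554661 ≈ 0.5884.

α ≈ 0.5884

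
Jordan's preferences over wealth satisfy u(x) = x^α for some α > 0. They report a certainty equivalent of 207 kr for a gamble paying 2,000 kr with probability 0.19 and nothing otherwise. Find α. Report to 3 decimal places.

α ≈ 0.732

The lottery's expected utility is 0.19·u(2000) + 0.81·u(0) = 0.19·2000^α (since u(0) = 0 for α > 0).
Equating: 207^α = 0.19·2000^α, i.e. 0.1035^α = 0.19.
α = ln(0.19) / ln(207/2000) = -1.660731/-2.268184 ≈ 0.732.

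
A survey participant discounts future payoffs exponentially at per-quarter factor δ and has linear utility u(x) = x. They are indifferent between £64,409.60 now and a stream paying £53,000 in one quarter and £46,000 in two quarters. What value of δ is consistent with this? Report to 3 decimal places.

δ ≈ 0.740

The stream is worth 53000δ + 46000δ² today, so 53000δ + 46000δ² = 64409.60.
So 46000δ² + 53000δ − 64409.60 = 0.
δ = (−53000 + √(53000² + 4·46000·64409.60)) / (2·46000) = (−53000 + √14660366400.00) / 92000 ≈ 0.740.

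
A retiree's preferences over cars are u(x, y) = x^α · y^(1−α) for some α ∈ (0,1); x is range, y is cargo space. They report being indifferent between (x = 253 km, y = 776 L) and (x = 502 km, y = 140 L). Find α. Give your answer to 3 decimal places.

Indifference: 253^α · 776^(1−α) = 502^α · 140^(1−α).
Taking logs: α·ln 253 + (1−α)·ln 776 = α·ln 502 + (1−α)·ln 140, i.e. α·-0.685211 = (1−α)·-1.712510.
So α/(1−α) = (-1.712510)/(-0.685211) = 2.499245, and α = 2.499245/3.499245 ≈ 0.714.

α ≈ 0.714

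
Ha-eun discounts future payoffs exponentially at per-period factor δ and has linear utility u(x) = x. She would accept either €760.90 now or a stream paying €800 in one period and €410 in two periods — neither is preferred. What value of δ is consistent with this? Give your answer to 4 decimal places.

δ ≈ 0.7000

Present value of the stream is 800·δ + 410·δ². Indifference gives 800δ + 410δ² = 760.90.
Rearranged: 410δ² + 800δ − 760.90 = 0.
The positive root is δ = [−800 + √(800² + 4·410·760.90)] / (2·410) = (−800 + 1374.000)/820 ≈ 0.7000.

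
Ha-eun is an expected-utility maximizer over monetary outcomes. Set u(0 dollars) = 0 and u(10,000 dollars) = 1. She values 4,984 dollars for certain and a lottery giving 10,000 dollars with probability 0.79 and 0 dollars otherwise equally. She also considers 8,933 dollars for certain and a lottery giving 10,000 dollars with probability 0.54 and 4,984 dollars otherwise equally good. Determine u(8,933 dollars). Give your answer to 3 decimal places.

0.903

First, u(4,984 dollars) = 0.79·u(10,000 dollars) + 0.21·u(0 dollars) = 0.79.
The second indifference gives u(8,933 dollars) = 0.54·u(10,000 dollars) + 0.46·u(4,984 dollars) = 0.54·1.00 + 0.46·0.79 = 0.9034.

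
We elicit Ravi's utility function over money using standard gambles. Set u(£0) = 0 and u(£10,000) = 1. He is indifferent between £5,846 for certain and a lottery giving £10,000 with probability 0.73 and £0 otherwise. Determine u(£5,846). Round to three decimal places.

0.730

u(£5,846) equals the lottery's expected utility: 0.73·1 + 0.27·0 = 0.73.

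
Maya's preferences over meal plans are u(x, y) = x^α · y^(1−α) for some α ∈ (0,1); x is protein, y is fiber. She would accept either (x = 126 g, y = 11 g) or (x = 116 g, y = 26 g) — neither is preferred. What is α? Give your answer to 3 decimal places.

α ≈ 0.912

Set the two utilities equal: 126^α·11^(1−α) = 116^α·26^(1−α).
Taking logs: α·ln 126 + (1−α)·ln 11 = α·ln 116 + (1−α)·ln 26, i.e. α·0.082692 = (1−α)·0.860201.
Thus α·(0.942893) = 0.860201, so α = 0.860201/0.942893 ≈ 0.912.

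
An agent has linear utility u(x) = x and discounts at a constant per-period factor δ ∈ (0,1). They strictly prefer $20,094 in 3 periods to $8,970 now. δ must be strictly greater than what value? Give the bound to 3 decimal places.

The preference means 8970 < δ^3·20094.
So δ^3 > 8970/20094 = 0.44640; taking the cube root of both positive sides preserves the inequality.
δ > (8970/20094)^(1/3) ≈ 0.764.

δ > 0.764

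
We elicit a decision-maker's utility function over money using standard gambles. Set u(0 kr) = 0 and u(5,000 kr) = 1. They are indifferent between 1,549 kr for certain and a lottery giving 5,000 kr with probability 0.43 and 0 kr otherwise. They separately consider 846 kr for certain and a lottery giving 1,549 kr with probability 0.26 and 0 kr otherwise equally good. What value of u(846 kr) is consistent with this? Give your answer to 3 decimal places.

0.112

From the first indifference, u(1,549 kr) = 0.43·u(5,000 kr) + 0.57·u(0 kr) = 0.43·1 + 0.57·0 = 0.43.
The second indifference gives u(846 kr) = 0.26·u(1,549 kr) + 0.74·u(0 kr) = 0.26·0.43 + 0.74·0.00 = 0.1118.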